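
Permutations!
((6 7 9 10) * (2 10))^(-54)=(2 10 6 7 9)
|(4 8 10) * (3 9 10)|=5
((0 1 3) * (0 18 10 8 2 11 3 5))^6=((0 1 5)(2 11 3 18 10 8))^6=(18)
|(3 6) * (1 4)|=|(1 4)(3 6)|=2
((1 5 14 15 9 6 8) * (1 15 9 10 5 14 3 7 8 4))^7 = (1 9 4 14 6)(3 7 8 15 10 5)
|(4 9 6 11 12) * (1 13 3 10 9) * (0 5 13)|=11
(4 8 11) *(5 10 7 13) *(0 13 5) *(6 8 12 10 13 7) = (0 7 5 13)(4 12 10 6 8 11) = [7, 1, 2, 3, 12, 13, 8, 5, 11, 9, 6, 4, 10, 0]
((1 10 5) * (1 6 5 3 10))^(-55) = (3 10)(5 6)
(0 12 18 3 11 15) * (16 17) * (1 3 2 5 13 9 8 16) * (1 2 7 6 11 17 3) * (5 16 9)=(0 12 18 7 6 11 15)(2 16 3 17)(5 13)(8 9)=[12, 1, 16, 17, 4, 13, 11, 6, 9, 8, 10, 15, 18, 5, 14, 0, 3, 2, 7]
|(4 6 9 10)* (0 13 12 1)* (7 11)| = |(0 13 12 1)(4 6 9 10)(7 11)| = 4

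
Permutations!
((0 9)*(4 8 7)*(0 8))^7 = ((0 9 8 7 4))^7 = (0 8 4 9 7)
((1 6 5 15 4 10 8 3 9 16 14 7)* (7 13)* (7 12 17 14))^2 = ((1 6 5 15 4 10 8 3 9 16 7)(12 17 14 13))^2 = (1 5 4 8 9 7 6 15 10 3 16)(12 14)(13 17)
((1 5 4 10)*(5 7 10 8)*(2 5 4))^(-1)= ((1 7 10)(2 5)(4 8))^(-1)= (1 10 7)(2 5)(4 8)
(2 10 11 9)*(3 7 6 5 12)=(2 10 11 9)(3 7 6 5 12)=[0, 1, 10, 7, 4, 12, 5, 6, 8, 2, 11, 9, 3]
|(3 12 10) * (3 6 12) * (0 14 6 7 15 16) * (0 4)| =9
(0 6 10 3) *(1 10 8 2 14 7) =[6, 10, 14, 0, 4, 5, 8, 1, 2, 9, 3, 11, 12, 13, 7] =(0 6 8 2 14 7 1 10 3)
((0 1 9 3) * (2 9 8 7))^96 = (0 9 7 1 3 2 8)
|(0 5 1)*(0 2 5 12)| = 6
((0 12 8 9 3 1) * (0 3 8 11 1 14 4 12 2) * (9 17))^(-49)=(0 2)(1 11 12 4 14 3)(8 9 17)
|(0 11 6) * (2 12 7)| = |(0 11 6)(2 12 7)| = 3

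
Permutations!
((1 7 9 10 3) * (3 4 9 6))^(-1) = ((1 7 6 3)(4 9 10))^(-1) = (1 3 6 7)(4 10 9)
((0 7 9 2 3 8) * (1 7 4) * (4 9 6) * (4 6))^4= ((0 9 2 3 8)(1 7 4))^4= (0 8 3 2 9)(1 7 4)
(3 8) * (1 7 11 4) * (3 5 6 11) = (1 7 3 8 5 6 11 4) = [0, 7, 2, 8, 1, 6, 11, 3, 5, 9, 10, 4]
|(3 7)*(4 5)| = |(3 7)(4 5)| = 2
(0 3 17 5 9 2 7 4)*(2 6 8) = (0 3 17 5 9 6 8 2 7 4) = [3, 1, 7, 17, 0, 9, 8, 4, 2, 6, 10, 11, 12, 13, 14, 15, 16, 5]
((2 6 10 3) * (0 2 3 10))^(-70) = (10)(0 6 2)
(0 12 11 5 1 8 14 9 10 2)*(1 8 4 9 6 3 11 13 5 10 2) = (0 12 13 5 8 14 6 3 11 10 1 4 9 2) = [12, 4, 0, 11, 9, 8, 3, 7, 14, 2, 1, 10, 13, 5, 6]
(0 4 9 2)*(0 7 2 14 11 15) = (0 4 9 14 11 15)(2 7) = [4, 1, 7, 3, 9, 5, 6, 2, 8, 14, 10, 15, 12, 13, 11, 0]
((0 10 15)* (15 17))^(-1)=(0 15 17 10)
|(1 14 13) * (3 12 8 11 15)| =|(1 14 13)(3 12 8 11 15)| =15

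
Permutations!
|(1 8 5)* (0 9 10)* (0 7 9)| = |(1 8 5)(7 9 10)| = 3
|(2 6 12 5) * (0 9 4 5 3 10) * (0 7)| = 10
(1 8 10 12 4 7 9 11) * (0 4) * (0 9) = (0 4 7)(1 8 10 12 9 11) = [4, 8, 2, 3, 7, 5, 6, 0, 10, 11, 12, 1, 9]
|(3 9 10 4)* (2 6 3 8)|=|(2 6 3 9 10 4 8)|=7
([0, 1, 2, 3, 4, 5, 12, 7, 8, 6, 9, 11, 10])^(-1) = (6 9 10 12)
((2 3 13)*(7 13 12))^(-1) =((2 3 12 7 13))^(-1) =(2 13 7 12 3)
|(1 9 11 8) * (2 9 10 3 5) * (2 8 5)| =8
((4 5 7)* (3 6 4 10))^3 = ((3 6 4 5 7 10))^3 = (3 5)(4 10)(6 7)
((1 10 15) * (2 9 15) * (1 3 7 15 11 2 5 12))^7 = ((1 10 5 12)(2 9 11)(3 7 15))^7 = (1 12 5 10)(2 9 11)(3 7 15)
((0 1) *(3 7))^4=(7)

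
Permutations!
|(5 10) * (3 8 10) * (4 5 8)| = |(3 4 5)(8 10)| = 6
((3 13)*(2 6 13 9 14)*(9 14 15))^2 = (15)(2 13 14 6 3)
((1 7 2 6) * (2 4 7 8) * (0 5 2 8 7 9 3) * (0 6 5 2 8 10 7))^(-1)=((0 2 5 8 10 7 4 9 3 6 1))^(-1)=(0 1 6 3 9 4 7 10 8 5 2)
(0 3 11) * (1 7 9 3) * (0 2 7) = (0 1)(2 7 9 3 11) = [1, 0, 7, 11, 4, 5, 6, 9, 8, 3, 10, 2]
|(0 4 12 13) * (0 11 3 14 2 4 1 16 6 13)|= 11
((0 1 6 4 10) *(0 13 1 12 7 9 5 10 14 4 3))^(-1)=(0 3 6 1 13 10 5 9 7 12)(4 14)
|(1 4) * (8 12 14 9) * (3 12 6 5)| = |(1 4)(3 12 14 9 8 6 5)| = 14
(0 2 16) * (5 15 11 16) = (0 2 5 15 11 16) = [2, 1, 5, 3, 4, 15, 6, 7, 8, 9, 10, 16, 12, 13, 14, 11, 0]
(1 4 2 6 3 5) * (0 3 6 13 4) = (0 3 5 1)(2 13 4) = [3, 0, 13, 5, 2, 1, 6, 7, 8, 9, 10, 11, 12, 4]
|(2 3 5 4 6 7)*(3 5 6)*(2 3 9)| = 12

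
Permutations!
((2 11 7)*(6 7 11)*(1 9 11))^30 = (11)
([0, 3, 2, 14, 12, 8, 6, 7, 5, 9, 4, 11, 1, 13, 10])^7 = (1 3 14 10 4 12)(5 8)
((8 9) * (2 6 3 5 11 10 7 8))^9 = (11)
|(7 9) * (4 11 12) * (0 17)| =|(0 17)(4 11 12)(7 9)| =6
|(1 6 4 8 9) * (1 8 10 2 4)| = |(1 6)(2 4 10)(8 9)| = 6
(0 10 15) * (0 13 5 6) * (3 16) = (0 10 15 13 5 6)(3 16) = [10, 1, 2, 16, 4, 6, 0, 7, 8, 9, 15, 11, 12, 5, 14, 13, 3]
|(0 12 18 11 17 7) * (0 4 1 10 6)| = 10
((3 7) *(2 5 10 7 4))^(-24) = ((2 5 10 7 3 4))^(-24) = (10)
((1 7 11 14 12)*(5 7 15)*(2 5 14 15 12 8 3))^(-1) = ((1 12)(2 5 7 11 15 14 8 3))^(-1) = (1 12)(2 3 8 14 15 11 7 5)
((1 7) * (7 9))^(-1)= (1 7 9)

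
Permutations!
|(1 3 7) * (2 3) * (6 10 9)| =|(1 2 3 7)(6 10 9)| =12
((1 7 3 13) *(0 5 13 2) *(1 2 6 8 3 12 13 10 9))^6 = ((0 5 10 9 1 7 12 13 2)(3 6 8))^6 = (0 12 9)(1 5 13)(2 7 10)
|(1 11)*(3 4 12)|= 6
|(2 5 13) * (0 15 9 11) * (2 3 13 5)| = 4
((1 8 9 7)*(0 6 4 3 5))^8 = ((0 6 4 3 5)(1 8 9 7))^8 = (9)(0 3 6 5 4)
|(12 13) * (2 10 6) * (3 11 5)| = |(2 10 6)(3 11 5)(12 13)| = 6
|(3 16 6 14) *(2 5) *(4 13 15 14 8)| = |(2 5)(3 16 6 8 4 13 15 14)| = 8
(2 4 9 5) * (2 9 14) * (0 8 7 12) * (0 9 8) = (2 4 14)(5 8 7 12 9) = [0, 1, 4, 3, 14, 8, 6, 12, 7, 5, 10, 11, 9, 13, 2]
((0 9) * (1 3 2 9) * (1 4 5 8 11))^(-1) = (0 9 2 3 1 11 8 5 4)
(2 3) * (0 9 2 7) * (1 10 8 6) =(0 9 2 3 7)(1 10 8 6) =[9, 10, 3, 7, 4, 5, 1, 0, 6, 2, 8]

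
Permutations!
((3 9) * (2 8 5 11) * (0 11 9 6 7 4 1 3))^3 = ((0 11 2 8 5 9)(1 3 6 7 4))^3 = (0 8)(1 7 3 4 6)(2 9)(5 11)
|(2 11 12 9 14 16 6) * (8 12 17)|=9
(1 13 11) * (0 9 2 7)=[9, 13, 7, 3, 4, 5, 6, 0, 8, 2, 10, 1, 12, 11]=(0 9 2 7)(1 13 11)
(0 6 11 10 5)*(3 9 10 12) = (0 6 11 12 3 9 10 5) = [6, 1, 2, 9, 4, 0, 11, 7, 8, 10, 5, 12, 3]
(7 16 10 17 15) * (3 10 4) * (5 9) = (3 10 17 15 7 16 4)(5 9) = [0, 1, 2, 10, 3, 9, 6, 16, 8, 5, 17, 11, 12, 13, 14, 7, 4, 15]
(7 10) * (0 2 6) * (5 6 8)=[2, 1, 8, 3, 4, 6, 0, 10, 5, 9, 7]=(0 2 8 5 6)(7 10)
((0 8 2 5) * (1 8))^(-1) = (0 5 2 8 1)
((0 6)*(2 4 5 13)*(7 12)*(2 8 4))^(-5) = (0 6)(4 8 13 5)(7 12)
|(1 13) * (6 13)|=|(1 6 13)|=3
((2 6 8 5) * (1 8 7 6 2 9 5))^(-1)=(1 8)(5 9)(6 7)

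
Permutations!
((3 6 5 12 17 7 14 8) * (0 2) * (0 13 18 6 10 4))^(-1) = (0 4 10 3 8 14 7 17 12 5 6 18 13 2)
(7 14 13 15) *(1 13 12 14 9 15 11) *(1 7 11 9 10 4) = (1 13 9 15 11 7 10 4)(12 14) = [0, 13, 2, 3, 1, 5, 6, 10, 8, 15, 4, 7, 14, 9, 12, 11]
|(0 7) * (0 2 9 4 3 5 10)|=|(0 7 2 9 4 3 5 10)|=8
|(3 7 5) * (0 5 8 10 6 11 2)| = |(0 5 3 7 8 10 6 11 2)| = 9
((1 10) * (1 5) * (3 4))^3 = (10)(3 4)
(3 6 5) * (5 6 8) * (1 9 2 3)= (1 9 2 3 8 5)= [0, 9, 3, 8, 4, 1, 6, 7, 5, 2]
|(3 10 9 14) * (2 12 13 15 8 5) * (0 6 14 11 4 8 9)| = |(0 6 14 3 10)(2 12 13 15 9 11 4 8 5)| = 45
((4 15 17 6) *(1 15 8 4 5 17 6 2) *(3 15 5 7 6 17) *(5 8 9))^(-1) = (1 2 17 15 3 5 9 4 8)(6 7)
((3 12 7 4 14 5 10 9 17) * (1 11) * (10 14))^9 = (1 11)(3 7 10 17 12 4 9)(5 14)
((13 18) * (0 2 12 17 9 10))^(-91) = ((0 2 12 17 9 10)(13 18))^(-91) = (0 10 9 17 12 2)(13 18)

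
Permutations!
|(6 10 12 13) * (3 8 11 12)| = |(3 8 11 12 13 6 10)| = 7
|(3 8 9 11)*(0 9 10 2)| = 7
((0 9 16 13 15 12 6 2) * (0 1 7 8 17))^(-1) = ((0 9 16 13 15 12 6 2 1 7 8 17))^(-1) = (0 17 8 7 1 2 6 12 15 13 16 9)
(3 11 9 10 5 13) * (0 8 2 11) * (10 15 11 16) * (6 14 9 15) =(0 8 2 16 10 5 13 3)(6 14 9)(11 15) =[8, 1, 16, 0, 4, 13, 14, 7, 2, 6, 5, 15, 12, 3, 9, 11, 10]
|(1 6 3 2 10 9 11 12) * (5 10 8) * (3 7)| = |(1 6 7 3 2 8 5 10 9 11 12)| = 11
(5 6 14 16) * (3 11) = (3 11)(5 6 14 16) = [0, 1, 2, 11, 4, 6, 14, 7, 8, 9, 10, 3, 12, 13, 16, 15, 5]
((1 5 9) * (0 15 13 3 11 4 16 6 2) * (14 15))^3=((0 14 15 13 3 11 4 16 6 2)(1 5 9))^3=(0 13 4 2 15 11 6 14 3 16)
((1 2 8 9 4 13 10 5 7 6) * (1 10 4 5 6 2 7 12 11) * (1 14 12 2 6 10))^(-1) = (1 6 7)(2 5 9 8)(4 13)(11 12 14)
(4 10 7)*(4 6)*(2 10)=(2 10 7 6 4)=[0, 1, 10, 3, 2, 5, 4, 6, 8, 9, 7]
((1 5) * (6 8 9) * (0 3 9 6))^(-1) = (0 9 3)(1 5)(6 8)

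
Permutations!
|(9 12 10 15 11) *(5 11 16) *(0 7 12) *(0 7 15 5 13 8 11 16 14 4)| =36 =|(0 15 14 4)(5 16 13 8 11 9 7 12 10)|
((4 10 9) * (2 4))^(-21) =(2 9 10 4)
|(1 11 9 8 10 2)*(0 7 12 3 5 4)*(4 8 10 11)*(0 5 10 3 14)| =|(0 7 12 14)(1 4 5 8 11 9 3 10 2)| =36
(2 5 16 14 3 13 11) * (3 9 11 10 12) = (2 5 16 14 9 11)(3 13 10 12) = [0, 1, 5, 13, 4, 16, 6, 7, 8, 11, 12, 2, 3, 10, 9, 15, 14]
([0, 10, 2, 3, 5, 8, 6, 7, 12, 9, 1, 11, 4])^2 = (4 8)(5 12)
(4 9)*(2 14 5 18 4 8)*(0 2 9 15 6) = [2, 1, 14, 3, 15, 18, 0, 7, 9, 8, 10, 11, 12, 13, 5, 6, 16, 17, 4] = (0 2 14 5 18 4 15 6)(8 9)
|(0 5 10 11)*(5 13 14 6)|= 7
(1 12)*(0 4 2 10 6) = (0 4 2 10 6)(1 12) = [4, 12, 10, 3, 2, 5, 0, 7, 8, 9, 6, 11, 1]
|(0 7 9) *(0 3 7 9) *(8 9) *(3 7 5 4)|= |(0 8 9 7)(3 5 4)|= 12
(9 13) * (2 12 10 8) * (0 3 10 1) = (0 3 10 8 2 12 1)(9 13) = [3, 0, 12, 10, 4, 5, 6, 7, 2, 13, 8, 11, 1, 9]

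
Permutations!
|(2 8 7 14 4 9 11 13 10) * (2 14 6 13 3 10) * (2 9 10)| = 24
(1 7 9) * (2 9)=(1 7 2 9)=[0, 7, 9, 3, 4, 5, 6, 2, 8, 1]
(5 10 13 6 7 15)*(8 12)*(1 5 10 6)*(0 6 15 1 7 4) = (0 6 4)(1 5 15 10 13 7)(8 12) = [6, 5, 2, 3, 0, 15, 4, 1, 12, 9, 13, 11, 8, 7, 14, 10]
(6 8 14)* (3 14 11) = (3 14 6 8 11) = [0, 1, 2, 14, 4, 5, 8, 7, 11, 9, 10, 3, 12, 13, 6]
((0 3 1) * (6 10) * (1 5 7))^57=(0 5 1 3 7)(6 10)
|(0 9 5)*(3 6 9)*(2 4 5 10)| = |(0 3 6 9 10 2 4 5)| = 8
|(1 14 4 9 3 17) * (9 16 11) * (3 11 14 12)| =12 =|(1 12 3 17)(4 16 14)(9 11)|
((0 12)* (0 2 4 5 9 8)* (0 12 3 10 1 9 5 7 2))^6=((0 3 10 1 9 8 12)(2 4 7))^6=(0 12 8 9 1 10 3)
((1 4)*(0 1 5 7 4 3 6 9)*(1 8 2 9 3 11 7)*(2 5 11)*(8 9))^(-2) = (1 8)(2 5)(4 11 7) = ((0 9)(1 2 8 5)(3 6)(4 11 7))^(-2)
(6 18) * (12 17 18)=(6 12 17 18)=[0, 1, 2, 3, 4, 5, 12, 7, 8, 9, 10, 11, 17, 13, 14, 15, 16, 18, 6]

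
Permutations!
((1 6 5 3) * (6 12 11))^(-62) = (1 5 11)(3 6 12)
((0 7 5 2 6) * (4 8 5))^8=(0 7 4 8 5 2 6)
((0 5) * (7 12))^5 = ((0 5)(7 12))^5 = (0 5)(7 12)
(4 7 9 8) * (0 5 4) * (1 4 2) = (0 5 2 1 4 7 9 8) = [5, 4, 1, 3, 7, 2, 6, 9, 0, 8]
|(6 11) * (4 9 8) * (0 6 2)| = 12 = |(0 6 11 2)(4 9 8)|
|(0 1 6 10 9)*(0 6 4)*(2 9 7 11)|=6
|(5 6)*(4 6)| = 3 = |(4 6 5)|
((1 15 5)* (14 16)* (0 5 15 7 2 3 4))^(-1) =(0 4 3 2 7 1 5)(14 16)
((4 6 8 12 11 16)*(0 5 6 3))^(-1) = (0 3 4 16 11 12 8 6 5)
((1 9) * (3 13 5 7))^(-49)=((1 9)(3 13 5 7))^(-49)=(1 9)(3 7 5 13)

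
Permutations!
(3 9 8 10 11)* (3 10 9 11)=(3 11 10)(8 9)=[0, 1, 2, 11, 4, 5, 6, 7, 9, 8, 3, 10]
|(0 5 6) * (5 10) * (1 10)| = 5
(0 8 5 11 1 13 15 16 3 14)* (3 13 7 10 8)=(0 3 14)(1 7 10 8 5 11)(13 15 16)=[3, 7, 2, 14, 4, 11, 6, 10, 5, 9, 8, 1, 12, 15, 0, 16, 13]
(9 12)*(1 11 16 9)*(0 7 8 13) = (0 7 8 13)(1 11 16 9 12) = [7, 11, 2, 3, 4, 5, 6, 8, 13, 12, 10, 16, 1, 0, 14, 15, 9]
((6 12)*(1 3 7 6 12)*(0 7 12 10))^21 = ((0 7 6 1 3 12 10))^21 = (12)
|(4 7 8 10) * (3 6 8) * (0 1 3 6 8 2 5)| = |(0 1 3 8 10 4 7 6 2 5)| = 10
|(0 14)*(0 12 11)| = 4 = |(0 14 12 11)|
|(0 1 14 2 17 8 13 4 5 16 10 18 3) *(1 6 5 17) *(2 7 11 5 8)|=|(0 6 8 13 4 17 2 1 14 7 11 5 16 10 18 3)|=16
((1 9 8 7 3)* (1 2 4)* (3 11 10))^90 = ((1 9 8 7 11 10 3 2 4))^90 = (11)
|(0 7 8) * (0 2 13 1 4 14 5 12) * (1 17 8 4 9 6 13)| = |(0 7 4 14 5 12)(1 9 6 13 17 8 2)| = 42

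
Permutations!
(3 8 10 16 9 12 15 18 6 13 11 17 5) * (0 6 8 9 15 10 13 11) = (0 6 11 17 5 3 9 12 10 16 15 18 8 13) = [6, 1, 2, 9, 4, 3, 11, 7, 13, 12, 16, 17, 10, 0, 14, 18, 15, 5, 8]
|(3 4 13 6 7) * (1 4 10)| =|(1 4 13 6 7 3 10)| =7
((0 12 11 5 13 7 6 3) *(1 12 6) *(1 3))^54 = (13)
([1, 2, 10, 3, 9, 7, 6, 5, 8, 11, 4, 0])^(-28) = [0, 1, 2, 3, 4, 5, 6, 7, 8, 9, 10, 11]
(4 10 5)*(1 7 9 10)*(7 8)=(1 8 7 9 10 5 4)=[0, 8, 2, 3, 1, 4, 6, 9, 7, 10, 5]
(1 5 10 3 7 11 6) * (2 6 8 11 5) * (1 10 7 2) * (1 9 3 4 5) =(1 9 3 2 6 10 4 5 7)(8 11) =[0, 9, 6, 2, 5, 7, 10, 1, 11, 3, 4, 8]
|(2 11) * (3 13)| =|(2 11)(3 13)| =2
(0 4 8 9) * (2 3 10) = (0 4 8 9)(2 3 10) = [4, 1, 3, 10, 8, 5, 6, 7, 9, 0, 2]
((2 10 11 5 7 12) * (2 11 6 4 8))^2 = (2 6 8 10 4)(5 12)(7 11)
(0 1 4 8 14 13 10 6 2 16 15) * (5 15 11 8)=(0 1 4 5 15)(2 16 11 8 14 13 10 6)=[1, 4, 16, 3, 5, 15, 2, 7, 14, 9, 6, 8, 12, 10, 13, 0, 11]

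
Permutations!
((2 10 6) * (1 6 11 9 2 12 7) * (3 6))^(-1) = (1 7 12 6 3)(2 9 11 10)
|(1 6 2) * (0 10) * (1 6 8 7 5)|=|(0 10)(1 8 7 5)(2 6)|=4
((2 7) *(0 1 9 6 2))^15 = (0 6)(1 2)(7 9)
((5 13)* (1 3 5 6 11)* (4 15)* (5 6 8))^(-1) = ((1 3 6 11)(4 15)(5 13 8))^(-1) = (1 11 6 3)(4 15)(5 8 13)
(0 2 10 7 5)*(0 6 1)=(0 2 10 7 5 6 1)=[2, 0, 10, 3, 4, 6, 1, 5, 8, 9, 7]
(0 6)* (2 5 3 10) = (0 6)(2 5 3 10) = [6, 1, 5, 10, 4, 3, 0, 7, 8, 9, 2]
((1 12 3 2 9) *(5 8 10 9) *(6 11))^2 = ((1 12 3 2 5 8 10 9)(6 11))^2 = (1 3 5 10)(2 8 9 12)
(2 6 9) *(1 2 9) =(9)(1 2 6) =[0, 2, 6, 3, 4, 5, 1, 7, 8, 9]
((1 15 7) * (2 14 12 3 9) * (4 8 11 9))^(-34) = ((1 15 7)(2 14 12 3 4 8 11 9))^(-34) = (1 7 15)(2 11 4 12)(3 14 9 8)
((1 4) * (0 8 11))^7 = ((0 8 11)(1 4))^7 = (0 8 11)(1 4)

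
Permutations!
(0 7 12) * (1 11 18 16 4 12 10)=[7, 11, 2, 3, 12, 5, 6, 10, 8, 9, 1, 18, 0, 13, 14, 15, 4, 17, 16]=(0 7 10 1 11 18 16 4 12)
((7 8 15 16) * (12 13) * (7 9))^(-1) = (7 9 16 15 8)(12 13)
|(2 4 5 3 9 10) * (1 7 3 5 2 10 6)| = 10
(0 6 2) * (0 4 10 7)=[6, 1, 4, 3, 10, 5, 2, 0, 8, 9, 7]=(0 6 2 4 10 7)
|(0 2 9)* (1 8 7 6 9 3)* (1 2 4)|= |(0 4 1 8 7 6 9)(2 3)|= 14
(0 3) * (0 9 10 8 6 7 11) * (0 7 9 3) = (6 9 10 8)(7 11) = [0, 1, 2, 3, 4, 5, 9, 11, 6, 10, 8, 7]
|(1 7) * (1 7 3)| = |(7)(1 3)| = 2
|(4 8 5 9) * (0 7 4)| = 6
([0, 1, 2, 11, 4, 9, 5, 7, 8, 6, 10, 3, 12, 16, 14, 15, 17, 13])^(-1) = [0, 1, 2, 11, 4, 6, 9, 7, 8, 5, 10, 3, 12, 17, 14, 15, 13, 16]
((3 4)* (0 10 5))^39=((0 10 5)(3 4))^39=(10)(3 4)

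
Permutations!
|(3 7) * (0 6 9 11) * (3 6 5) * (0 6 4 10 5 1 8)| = 15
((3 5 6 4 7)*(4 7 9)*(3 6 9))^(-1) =((3 5 9 4)(6 7))^(-1) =(3 4 9 5)(6 7)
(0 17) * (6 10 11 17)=(0 6 10 11 17)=[6, 1, 2, 3, 4, 5, 10, 7, 8, 9, 11, 17, 12, 13, 14, 15, 16, 0]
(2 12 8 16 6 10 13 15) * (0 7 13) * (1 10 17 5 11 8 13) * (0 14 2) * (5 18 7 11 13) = [11, 10, 12, 3, 4, 13, 17, 1, 16, 9, 14, 8, 5, 15, 2, 0, 6, 18, 7] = (0 11 8 16 6 17 18 7 1 10 14 2 12 5 13 15)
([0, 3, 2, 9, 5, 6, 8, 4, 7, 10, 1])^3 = (1 10 9 3)(4 8 5 7 6)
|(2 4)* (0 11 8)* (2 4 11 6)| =5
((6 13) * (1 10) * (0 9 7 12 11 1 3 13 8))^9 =(0 6 3 1 12 9 8 13 10 11 7)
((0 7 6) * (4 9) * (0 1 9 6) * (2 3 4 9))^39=(9)(0 7)(1 6 4 3 2)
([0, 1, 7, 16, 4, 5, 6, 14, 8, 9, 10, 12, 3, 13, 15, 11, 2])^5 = (2 12 14 16 11 7 3 15)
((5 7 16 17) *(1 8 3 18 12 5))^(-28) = (1 17 16 7 5 12 18 3 8)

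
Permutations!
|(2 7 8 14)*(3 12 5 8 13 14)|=4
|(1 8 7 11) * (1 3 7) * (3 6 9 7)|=4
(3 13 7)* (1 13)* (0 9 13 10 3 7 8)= [9, 10, 2, 1, 4, 5, 6, 7, 0, 13, 3, 11, 12, 8]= (0 9 13 8)(1 10 3)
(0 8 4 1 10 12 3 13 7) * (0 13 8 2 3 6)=[2, 10, 3, 8, 1, 5, 0, 13, 4, 9, 12, 11, 6, 7]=(0 2 3 8 4 1 10 12 6)(7 13)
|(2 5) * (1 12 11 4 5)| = 6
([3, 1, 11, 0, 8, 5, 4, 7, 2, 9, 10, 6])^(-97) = [3, 1, 4, 0, 11, 5, 2, 7, 6, 9, 10, 8]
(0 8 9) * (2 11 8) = (0 2 11 8 9) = [2, 1, 11, 3, 4, 5, 6, 7, 9, 0, 10, 8]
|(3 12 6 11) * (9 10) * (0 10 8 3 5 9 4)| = |(0 10 4)(3 12 6 11 5 9 8)| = 21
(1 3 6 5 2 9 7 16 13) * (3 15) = [0, 15, 9, 6, 4, 2, 5, 16, 8, 7, 10, 11, 12, 1, 14, 3, 13] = (1 15 3 6 5 2 9 7 16 13)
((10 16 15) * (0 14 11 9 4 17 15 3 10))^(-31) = (0 4 14 17 11 15 9)(3 16 10)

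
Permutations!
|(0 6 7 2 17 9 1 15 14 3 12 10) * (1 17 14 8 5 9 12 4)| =|(0 6 7 2 14 3 4 1 15 8 5 9 17 12 10)| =15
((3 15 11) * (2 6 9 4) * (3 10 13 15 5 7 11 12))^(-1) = (2 4 9 6)(3 12 15 13 10 11 7 5)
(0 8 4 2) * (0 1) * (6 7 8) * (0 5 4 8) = (8)(0 6 7)(1 5 4 2) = [6, 5, 1, 3, 2, 4, 7, 0, 8]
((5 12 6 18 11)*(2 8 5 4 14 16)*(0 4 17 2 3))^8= (18)(0 16 4 3 14)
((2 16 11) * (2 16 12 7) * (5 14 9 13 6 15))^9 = ((2 12 7)(5 14 9 13 6 15)(11 16))^9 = (5 13)(6 14)(9 15)(11 16)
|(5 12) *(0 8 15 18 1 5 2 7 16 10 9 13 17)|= 14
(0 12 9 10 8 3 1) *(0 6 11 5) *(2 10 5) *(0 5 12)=[0, 6, 10, 1, 4, 5, 11, 7, 3, 12, 8, 2, 9]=(1 6 11 2 10 8 3)(9 12)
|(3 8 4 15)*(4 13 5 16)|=|(3 8 13 5 16 4 15)|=7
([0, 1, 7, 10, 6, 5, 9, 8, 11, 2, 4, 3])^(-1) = (2 9 6 4 10 3 11 8 7)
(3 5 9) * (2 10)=(2 10)(3 5 9)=[0, 1, 10, 5, 4, 9, 6, 7, 8, 3, 2]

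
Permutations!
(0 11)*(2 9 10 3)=(0 11)(2 9 10 3)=[11, 1, 9, 2, 4, 5, 6, 7, 8, 10, 3, 0]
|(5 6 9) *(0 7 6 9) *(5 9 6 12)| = |(0 7 12 5 6)| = 5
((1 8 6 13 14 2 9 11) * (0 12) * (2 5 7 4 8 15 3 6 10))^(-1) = ((0 12)(1 15 3 6 13 14 5 7 4 8 10 2 9 11))^(-1) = (0 12)(1 11 9 2 10 8 4 7 5 14 13 6 3 15)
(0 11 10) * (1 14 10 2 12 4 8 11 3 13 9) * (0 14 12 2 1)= [3, 12, 2, 13, 8, 5, 6, 7, 11, 0, 14, 1, 4, 9, 10]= (0 3 13 9)(1 12 4 8 11)(10 14)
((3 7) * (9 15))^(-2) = (15)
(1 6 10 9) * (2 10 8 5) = (1 6 8 5 2 10 9) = [0, 6, 10, 3, 4, 2, 8, 7, 5, 1, 9]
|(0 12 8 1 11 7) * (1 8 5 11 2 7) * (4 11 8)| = |(0 12 5 8 4 11 1 2 7)| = 9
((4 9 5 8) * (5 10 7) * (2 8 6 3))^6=((2 8 4 9 10 7 5 6 3))^6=(2 5 9)(3 7 4)(6 10 8)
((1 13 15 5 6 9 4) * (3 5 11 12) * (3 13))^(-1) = ((1 3 5 6 9 4)(11 12 13 15))^(-1) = (1 4 9 6 5 3)(11 15 13 12)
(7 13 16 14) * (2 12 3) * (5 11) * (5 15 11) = (2 12 3)(7 13 16 14)(11 15) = [0, 1, 12, 2, 4, 5, 6, 13, 8, 9, 10, 15, 3, 16, 7, 11, 14]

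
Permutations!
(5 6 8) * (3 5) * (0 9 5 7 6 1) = (0 9 5 1)(3 7 6 8) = [9, 0, 2, 7, 4, 1, 8, 6, 3, 5]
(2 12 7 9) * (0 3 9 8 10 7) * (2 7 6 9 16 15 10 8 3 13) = (0 13 2 12)(3 16 15 10 6 9 7) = [13, 1, 12, 16, 4, 5, 9, 3, 8, 7, 6, 11, 0, 2, 14, 10, 15]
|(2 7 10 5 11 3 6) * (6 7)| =10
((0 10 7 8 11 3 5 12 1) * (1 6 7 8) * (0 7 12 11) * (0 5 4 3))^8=((0 10 8 5 11)(1 7)(3 4)(6 12))^8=(12)(0 5 10 11 8)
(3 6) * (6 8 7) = (3 8 7 6) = [0, 1, 2, 8, 4, 5, 3, 6, 7]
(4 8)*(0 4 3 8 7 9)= (0 4 7 9)(3 8)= [4, 1, 2, 8, 7, 5, 6, 9, 3, 0]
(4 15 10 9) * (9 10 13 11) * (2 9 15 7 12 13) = (2 9 4 7 12 13 11 15) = [0, 1, 9, 3, 7, 5, 6, 12, 8, 4, 10, 15, 13, 11, 14, 2]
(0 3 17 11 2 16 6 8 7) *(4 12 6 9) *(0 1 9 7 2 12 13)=[3, 9, 16, 17, 13, 5, 8, 1, 2, 4, 10, 12, 6, 0, 14, 15, 7, 11]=(0 3 17 11 12 6 8 2 16 7 1 9 4 13)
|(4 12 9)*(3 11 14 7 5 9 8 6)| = 10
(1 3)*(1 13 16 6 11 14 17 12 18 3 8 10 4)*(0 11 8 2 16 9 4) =(0 11 14 17 12 18 3 13 9 4 1 2 16 6 8 10) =[11, 2, 16, 13, 1, 5, 8, 7, 10, 4, 0, 14, 18, 9, 17, 15, 6, 12, 3]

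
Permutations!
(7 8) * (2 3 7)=(2 3 7 8)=[0, 1, 3, 7, 4, 5, 6, 8, 2]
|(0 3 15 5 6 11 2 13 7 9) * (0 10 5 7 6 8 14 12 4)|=|(0 3 15 7 9 10 5 8 14 12 4)(2 13 6 11)|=44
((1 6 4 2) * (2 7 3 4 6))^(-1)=(1 2)(3 7 4)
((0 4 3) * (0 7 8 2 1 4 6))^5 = (0 6)(1 2 8 7 3 4)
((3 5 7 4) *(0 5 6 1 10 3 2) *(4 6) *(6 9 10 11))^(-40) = ((0 5 7 9 10 3 4 2)(1 11 6))^(-40) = (1 6 11)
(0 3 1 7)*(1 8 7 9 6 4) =(0 3 8 7)(1 9 6 4) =[3, 9, 2, 8, 1, 5, 4, 0, 7, 6]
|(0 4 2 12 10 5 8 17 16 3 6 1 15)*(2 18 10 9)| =12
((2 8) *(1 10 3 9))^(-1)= (1 9 3 10)(2 8)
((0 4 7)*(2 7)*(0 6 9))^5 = (0 9 6 7 2 4)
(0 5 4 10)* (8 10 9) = (0 5 4 9 8 10) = [5, 1, 2, 3, 9, 4, 6, 7, 10, 8, 0]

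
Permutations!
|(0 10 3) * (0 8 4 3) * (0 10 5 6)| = |(10)(0 5 6)(3 8 4)| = 3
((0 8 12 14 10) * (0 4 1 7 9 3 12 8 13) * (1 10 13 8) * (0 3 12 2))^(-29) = ((0 8 1 7 9 12 14 13 3 2)(4 10))^(-29) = (0 8 1 7 9 12 14 13 3 2)(4 10)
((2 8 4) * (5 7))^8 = (2 4 8)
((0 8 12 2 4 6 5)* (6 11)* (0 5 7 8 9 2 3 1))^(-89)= (0 1 3 12 8 7 6 11 4 2 9)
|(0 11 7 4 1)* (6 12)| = |(0 11 7 4 1)(6 12)| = 10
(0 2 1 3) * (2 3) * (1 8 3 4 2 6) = (0 4 2 8 3)(1 6) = [4, 6, 8, 0, 2, 5, 1, 7, 3]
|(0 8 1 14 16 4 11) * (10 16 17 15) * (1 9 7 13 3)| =14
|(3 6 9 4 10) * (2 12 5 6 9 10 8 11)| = |(2 12 5 6 10 3 9 4 8 11)| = 10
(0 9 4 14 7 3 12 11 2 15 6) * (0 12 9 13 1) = [13, 0, 15, 9, 14, 5, 12, 3, 8, 4, 10, 2, 11, 1, 7, 6] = (0 13 1)(2 15 6 12 11)(3 9 4 14 7)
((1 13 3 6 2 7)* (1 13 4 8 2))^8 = (13)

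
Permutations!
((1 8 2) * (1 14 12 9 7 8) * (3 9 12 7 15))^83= ((2 14 7 8)(3 9 15))^83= (2 8 7 14)(3 15 9)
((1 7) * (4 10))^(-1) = (1 7)(4 10)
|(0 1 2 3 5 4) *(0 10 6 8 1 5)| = 9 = |(0 5 4 10 6 8 1 2 3)|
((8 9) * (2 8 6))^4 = (9)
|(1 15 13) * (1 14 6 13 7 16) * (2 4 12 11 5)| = 60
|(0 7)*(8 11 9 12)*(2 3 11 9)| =6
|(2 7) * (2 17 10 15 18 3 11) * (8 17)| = |(2 7 8 17 10 15 18 3 11)| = 9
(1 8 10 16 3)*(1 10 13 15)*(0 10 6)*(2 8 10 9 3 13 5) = (0 9 3 6)(1 10 16 13 15)(2 8 5) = [9, 10, 8, 6, 4, 2, 0, 7, 5, 3, 16, 11, 12, 15, 14, 1, 13]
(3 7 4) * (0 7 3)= [7, 1, 2, 3, 0, 5, 6, 4]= (0 7 4)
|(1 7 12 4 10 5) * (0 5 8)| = |(0 5 1 7 12 4 10 8)| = 8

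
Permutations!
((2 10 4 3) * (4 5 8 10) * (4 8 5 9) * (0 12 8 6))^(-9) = (12)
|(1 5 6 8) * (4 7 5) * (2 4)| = |(1 2 4 7 5 6 8)| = 7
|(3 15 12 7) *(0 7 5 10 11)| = 8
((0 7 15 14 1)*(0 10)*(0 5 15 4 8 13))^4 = (0 13 8 4 7)(1 14 15 5 10)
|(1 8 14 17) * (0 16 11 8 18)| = |(0 16 11 8 14 17 1 18)| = 8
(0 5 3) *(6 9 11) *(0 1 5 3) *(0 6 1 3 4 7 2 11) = (0 4 7 2 11 1 5 6 9) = [4, 5, 11, 3, 7, 6, 9, 2, 8, 0, 10, 1]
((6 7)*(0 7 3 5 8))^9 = ((0 7 6 3 5 8))^9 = (0 3)(5 7)(6 8)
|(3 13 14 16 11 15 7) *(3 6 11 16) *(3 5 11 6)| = 7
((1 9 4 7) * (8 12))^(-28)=(12)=((1 9 4 7)(8 12))^(-28)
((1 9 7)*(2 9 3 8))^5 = (1 7 9 2 8 3) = ((1 3 8 2 9 7))^5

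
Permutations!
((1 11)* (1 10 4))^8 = (11)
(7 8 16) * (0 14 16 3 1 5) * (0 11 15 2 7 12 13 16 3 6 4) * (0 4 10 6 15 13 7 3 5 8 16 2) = (0 14 5 11 13 2 3 1 8 15)(6 10)(7 16 12) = [14, 8, 3, 1, 4, 11, 10, 16, 15, 9, 6, 13, 7, 2, 5, 0, 12]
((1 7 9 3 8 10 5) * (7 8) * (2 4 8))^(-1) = (1 5 10 8 4 2)(3 9 7)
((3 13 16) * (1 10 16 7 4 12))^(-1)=(1 12 4 7 13 3 16 10)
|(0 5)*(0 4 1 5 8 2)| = 3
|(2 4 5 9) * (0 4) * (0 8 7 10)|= |(0 4 5 9 2 8 7 10)|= 8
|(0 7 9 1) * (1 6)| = |(0 7 9 6 1)| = 5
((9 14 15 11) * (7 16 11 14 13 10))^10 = ((7 16 11 9 13 10)(14 15))^10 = (7 13 11)(9 16 10)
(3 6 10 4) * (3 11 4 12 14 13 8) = (3 6 10 12 14 13 8)(4 11) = [0, 1, 2, 6, 11, 5, 10, 7, 3, 9, 12, 4, 14, 8, 13]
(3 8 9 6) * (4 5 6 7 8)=(3 4 5 6)(7 8 9)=[0, 1, 2, 4, 5, 6, 3, 8, 9, 7]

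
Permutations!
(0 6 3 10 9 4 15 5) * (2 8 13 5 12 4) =(0 6 3 10 9 2 8 13 5)(4 15 12) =[6, 1, 8, 10, 15, 0, 3, 7, 13, 2, 9, 11, 4, 5, 14, 12]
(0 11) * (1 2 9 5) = (0 11)(1 2 9 5) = [11, 2, 9, 3, 4, 1, 6, 7, 8, 5, 10, 0]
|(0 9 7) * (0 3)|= |(0 9 7 3)|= 4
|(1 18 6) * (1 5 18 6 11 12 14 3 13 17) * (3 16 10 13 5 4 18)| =22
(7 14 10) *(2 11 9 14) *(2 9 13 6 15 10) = [0, 1, 11, 3, 4, 5, 15, 9, 8, 14, 7, 13, 12, 6, 2, 10] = (2 11 13 6 15 10 7 9 14)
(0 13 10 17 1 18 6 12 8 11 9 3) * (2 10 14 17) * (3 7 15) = [13, 18, 10, 0, 4, 5, 12, 15, 11, 7, 2, 9, 8, 14, 17, 3, 16, 1, 6] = (0 13 14 17 1 18 6 12 8 11 9 7 15 3)(2 10)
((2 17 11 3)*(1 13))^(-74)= ((1 13)(2 17 11 3))^(-74)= (2 11)(3 17)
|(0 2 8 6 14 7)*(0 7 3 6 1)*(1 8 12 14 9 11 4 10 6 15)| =35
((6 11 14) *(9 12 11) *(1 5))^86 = (6 9 12 11 14)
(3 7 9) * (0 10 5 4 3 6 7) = [10, 1, 2, 0, 3, 4, 7, 9, 8, 6, 5] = (0 10 5 4 3)(6 7 9)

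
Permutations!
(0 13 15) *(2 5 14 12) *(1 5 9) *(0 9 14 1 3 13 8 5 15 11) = [8, 15, 14, 13, 4, 1, 6, 7, 5, 3, 10, 0, 2, 11, 12, 9] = (0 8 5 1 15 9 3 13 11)(2 14 12)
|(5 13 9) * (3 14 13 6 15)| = 7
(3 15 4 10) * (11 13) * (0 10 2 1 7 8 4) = (0 10 3 15)(1 7 8 4 2)(11 13) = [10, 7, 1, 15, 2, 5, 6, 8, 4, 9, 3, 13, 12, 11, 14, 0]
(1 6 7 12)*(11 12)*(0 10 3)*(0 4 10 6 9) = [6, 9, 2, 4, 10, 5, 7, 11, 8, 0, 3, 12, 1] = (0 6 7 11 12 1 9)(3 4 10)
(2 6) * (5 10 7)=(2 6)(5 10 7)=[0, 1, 6, 3, 4, 10, 2, 5, 8, 9, 7]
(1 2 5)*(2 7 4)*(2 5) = (1 7 4 5) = [0, 7, 2, 3, 5, 1, 6, 4]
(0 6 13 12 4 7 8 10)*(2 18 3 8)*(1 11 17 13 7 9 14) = (0 6 7 2 18 3 8 10)(1 11 17 13 12 4 9 14) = [6, 11, 18, 8, 9, 5, 7, 2, 10, 14, 0, 17, 4, 12, 1, 15, 16, 13, 3]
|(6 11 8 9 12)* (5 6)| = |(5 6 11 8 9 12)| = 6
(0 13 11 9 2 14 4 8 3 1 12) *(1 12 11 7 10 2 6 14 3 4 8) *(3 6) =(0 13 7 10 2 6 14 8 4 1 11 9 3 12) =[13, 11, 6, 12, 1, 5, 14, 10, 4, 3, 2, 9, 0, 7, 8]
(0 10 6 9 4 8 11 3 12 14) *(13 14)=(0 10 6 9 4 8 11 3 12 13 14)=[10, 1, 2, 12, 8, 5, 9, 7, 11, 4, 6, 3, 13, 14, 0]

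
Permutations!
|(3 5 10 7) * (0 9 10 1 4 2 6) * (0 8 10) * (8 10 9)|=24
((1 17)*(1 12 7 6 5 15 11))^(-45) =(1 7 15 17 6 11 12 5) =((1 17 12 7 6 5 15 11))^(-45)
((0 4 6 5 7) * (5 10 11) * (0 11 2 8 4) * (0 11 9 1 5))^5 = (0 11)(1 5 7 9)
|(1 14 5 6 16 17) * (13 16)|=|(1 14 5 6 13 16 17)|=7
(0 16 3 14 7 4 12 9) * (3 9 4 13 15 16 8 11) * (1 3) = (0 8 11 1 3 14 7 13 15 16 9)(4 12) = [8, 3, 2, 14, 12, 5, 6, 13, 11, 0, 10, 1, 4, 15, 7, 16, 9]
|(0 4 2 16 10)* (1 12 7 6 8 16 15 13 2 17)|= 30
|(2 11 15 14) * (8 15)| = 5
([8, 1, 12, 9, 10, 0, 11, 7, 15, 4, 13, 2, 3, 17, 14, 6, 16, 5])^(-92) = (0 12 17 11 10 15 9)(2 13 6 4 8 3 5)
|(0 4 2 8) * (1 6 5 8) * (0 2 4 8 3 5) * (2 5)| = |(0 8 5 3 2 1 6)| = 7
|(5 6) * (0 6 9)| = |(0 6 5 9)| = 4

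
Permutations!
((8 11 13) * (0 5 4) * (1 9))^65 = ((0 5 4)(1 9)(8 11 13))^65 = (0 4 5)(1 9)(8 13 11)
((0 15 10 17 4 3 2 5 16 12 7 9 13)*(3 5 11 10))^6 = ((0 15 3 2 11 10 17 4 5 16 12 7 9 13))^6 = (0 17 9 11 12 3 5)(2 16 15 4 13 10 7)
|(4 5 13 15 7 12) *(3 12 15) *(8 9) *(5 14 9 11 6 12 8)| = |(3 8 11 6 12 4 14 9 5 13)(7 15)| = 10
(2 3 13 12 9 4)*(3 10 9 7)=[0, 1, 10, 13, 2, 5, 6, 3, 8, 4, 9, 11, 7, 12]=(2 10 9 4)(3 13 12 7)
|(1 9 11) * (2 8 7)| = 3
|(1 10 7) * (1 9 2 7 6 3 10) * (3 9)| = |(2 7 3 10 6 9)| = 6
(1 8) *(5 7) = (1 8)(5 7) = [0, 8, 2, 3, 4, 7, 6, 5, 1]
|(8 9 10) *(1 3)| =6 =|(1 3)(8 9 10)|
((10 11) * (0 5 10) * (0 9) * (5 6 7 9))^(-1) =(0 9 7 6)(5 11 10) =((0 6 7 9)(5 10 11))^(-1)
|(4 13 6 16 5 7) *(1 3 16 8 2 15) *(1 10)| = |(1 3 16 5 7 4 13 6 8 2 15 10)| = 12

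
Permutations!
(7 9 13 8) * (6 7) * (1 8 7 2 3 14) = (1 8 6 2 3 14)(7 9 13) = [0, 8, 3, 14, 4, 5, 2, 9, 6, 13, 10, 11, 12, 7, 1]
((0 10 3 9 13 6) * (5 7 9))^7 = (0 6 13 9 7 5 3 10)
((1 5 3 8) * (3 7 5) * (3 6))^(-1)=(1 8 3 6)(5 7)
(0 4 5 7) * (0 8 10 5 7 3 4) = [0, 1, 2, 4, 7, 3, 6, 8, 10, 9, 5] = (3 4 7 8 10 5)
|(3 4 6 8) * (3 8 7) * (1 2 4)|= 6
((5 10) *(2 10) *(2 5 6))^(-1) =((2 10 6))^(-1) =(2 6 10)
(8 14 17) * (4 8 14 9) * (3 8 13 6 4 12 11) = [0, 1, 2, 8, 13, 5, 4, 7, 9, 12, 10, 3, 11, 6, 17, 15, 16, 14] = (3 8 9 12 11)(4 13 6)(14 17)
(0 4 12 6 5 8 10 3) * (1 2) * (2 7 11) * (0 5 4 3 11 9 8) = (0 3 5)(1 7 9 8 10 11 2)(4 12 6) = [3, 7, 1, 5, 12, 0, 4, 9, 10, 8, 11, 2, 6]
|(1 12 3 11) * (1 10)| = |(1 12 3 11 10)| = 5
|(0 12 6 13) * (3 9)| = 4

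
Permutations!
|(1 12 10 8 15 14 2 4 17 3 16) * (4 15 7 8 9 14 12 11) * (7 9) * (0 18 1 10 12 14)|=12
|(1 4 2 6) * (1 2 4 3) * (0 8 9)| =|(0 8 9)(1 3)(2 6)| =6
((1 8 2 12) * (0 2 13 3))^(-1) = ((0 2 12 1 8 13 3))^(-1) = (0 3 13 8 1 12 2)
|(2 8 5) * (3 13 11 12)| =|(2 8 5)(3 13 11 12)| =12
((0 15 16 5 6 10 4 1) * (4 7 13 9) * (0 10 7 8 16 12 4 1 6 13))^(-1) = ((0 15 12 4 6 7)(1 10 8 16 5 13 9))^(-1) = (0 7 6 4 12 15)(1 9 13 5 16 8 10)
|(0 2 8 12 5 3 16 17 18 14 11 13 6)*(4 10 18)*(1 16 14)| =|(0 2 8 12 5 3 14 11 13 6)(1 16 17 4 10 18)| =30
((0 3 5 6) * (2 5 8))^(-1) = (0 6 5 2 8 3)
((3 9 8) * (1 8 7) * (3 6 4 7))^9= ((1 8 6 4 7)(3 9))^9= (1 7 4 6 8)(3 9)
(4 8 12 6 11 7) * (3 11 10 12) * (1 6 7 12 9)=(1 6 10 9)(3 11 12 7 4 8)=[0, 6, 2, 11, 8, 5, 10, 4, 3, 1, 9, 12, 7]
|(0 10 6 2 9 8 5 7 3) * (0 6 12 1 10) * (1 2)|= 10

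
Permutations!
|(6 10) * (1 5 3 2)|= |(1 5 3 2)(6 10)|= 4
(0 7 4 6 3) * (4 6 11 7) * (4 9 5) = (0 9 5 4 11 7 6 3) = [9, 1, 2, 0, 11, 4, 3, 6, 8, 5, 10, 7]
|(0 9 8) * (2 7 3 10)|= |(0 9 8)(2 7 3 10)|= 12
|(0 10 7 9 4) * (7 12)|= |(0 10 12 7 9 4)|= 6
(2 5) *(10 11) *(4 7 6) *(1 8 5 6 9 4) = (1 8 5 2 6)(4 7 9)(10 11) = [0, 8, 6, 3, 7, 2, 1, 9, 5, 4, 11, 10]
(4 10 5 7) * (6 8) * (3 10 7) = [0, 1, 2, 10, 7, 3, 8, 4, 6, 9, 5] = (3 10 5)(4 7)(6 8)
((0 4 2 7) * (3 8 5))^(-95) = ((0 4 2 7)(3 8 5))^(-95) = (0 4 2 7)(3 8 5)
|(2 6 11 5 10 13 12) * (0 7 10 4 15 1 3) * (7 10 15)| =|(0 10 13 12 2 6 11 5 4 7 15 1 3)| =13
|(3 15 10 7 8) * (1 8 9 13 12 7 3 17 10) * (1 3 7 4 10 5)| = |(1 8 17 5)(3 15)(4 10 7 9 13 12)| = 12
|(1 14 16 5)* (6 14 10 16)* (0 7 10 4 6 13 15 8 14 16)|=60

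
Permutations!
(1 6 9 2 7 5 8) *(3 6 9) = [0, 9, 7, 6, 4, 8, 3, 5, 1, 2] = (1 9 2 7 5 8)(3 6)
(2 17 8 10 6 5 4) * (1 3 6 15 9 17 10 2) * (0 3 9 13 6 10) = (0 3 10 15 13 6 5 4 1 9 17 8 2) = [3, 9, 0, 10, 1, 4, 5, 7, 2, 17, 15, 11, 12, 6, 14, 13, 16, 8]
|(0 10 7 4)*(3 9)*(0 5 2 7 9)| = |(0 10 9 3)(2 7 4 5)| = 4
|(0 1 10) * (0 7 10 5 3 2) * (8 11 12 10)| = |(0 1 5 3 2)(7 8 11 12 10)| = 5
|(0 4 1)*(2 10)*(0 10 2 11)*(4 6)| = |(0 6 4 1 10 11)| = 6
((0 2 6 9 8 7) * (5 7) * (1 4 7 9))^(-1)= ((0 2 6 1 4 7)(5 9 8))^(-1)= (0 7 4 1 6 2)(5 8 9)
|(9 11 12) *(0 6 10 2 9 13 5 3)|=|(0 6 10 2 9 11 12 13 5 3)|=10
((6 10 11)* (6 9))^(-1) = ((6 10 11 9))^(-1) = (6 9 11 10)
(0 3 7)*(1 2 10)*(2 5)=(0 3 7)(1 5 2 10)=[3, 5, 10, 7, 4, 2, 6, 0, 8, 9, 1]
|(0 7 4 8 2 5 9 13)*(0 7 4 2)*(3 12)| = |(0 4 8)(2 5 9 13 7)(3 12)| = 30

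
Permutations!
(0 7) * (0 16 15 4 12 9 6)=(0 7 16 15 4 12 9 6)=[7, 1, 2, 3, 12, 5, 0, 16, 8, 6, 10, 11, 9, 13, 14, 4, 15]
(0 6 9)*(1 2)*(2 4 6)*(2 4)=(0 4 6 9)(1 2)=[4, 2, 1, 3, 6, 5, 9, 7, 8, 0]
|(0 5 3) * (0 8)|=|(0 5 3 8)|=4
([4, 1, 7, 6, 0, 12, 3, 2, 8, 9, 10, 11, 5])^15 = (0 4)(2 7)(3 6)(5 12)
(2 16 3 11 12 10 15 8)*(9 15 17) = (2 16 3 11 12 10 17 9 15 8) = [0, 1, 16, 11, 4, 5, 6, 7, 2, 15, 17, 12, 10, 13, 14, 8, 3, 9]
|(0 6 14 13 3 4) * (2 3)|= 7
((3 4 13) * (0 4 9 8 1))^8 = (0 4 13 3 9 8 1)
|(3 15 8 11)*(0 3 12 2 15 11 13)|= 8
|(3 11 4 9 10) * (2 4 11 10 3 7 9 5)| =12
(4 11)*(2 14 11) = (2 14 11 4) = [0, 1, 14, 3, 2, 5, 6, 7, 8, 9, 10, 4, 12, 13, 11]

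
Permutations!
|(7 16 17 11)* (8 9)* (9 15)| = 12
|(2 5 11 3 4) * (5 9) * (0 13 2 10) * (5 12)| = |(0 13 2 9 12 5 11 3 4 10)| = 10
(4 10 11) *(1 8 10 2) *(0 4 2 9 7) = [4, 8, 1, 3, 9, 5, 6, 0, 10, 7, 11, 2] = (0 4 9 7)(1 8 10 11 2)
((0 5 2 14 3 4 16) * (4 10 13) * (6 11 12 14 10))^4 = ((0 5 2 10 13 4 16)(3 6 11 12 14))^4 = (0 13 5 4 2 16 10)(3 14 12 11 6)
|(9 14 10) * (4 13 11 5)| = |(4 13 11 5)(9 14 10)| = 12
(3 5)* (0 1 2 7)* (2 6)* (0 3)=(0 1 6 2 7 3 5)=[1, 6, 7, 5, 4, 0, 2, 3]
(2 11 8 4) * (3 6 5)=(2 11 8 4)(3 6 5)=[0, 1, 11, 6, 2, 3, 5, 7, 4, 9, 10, 8]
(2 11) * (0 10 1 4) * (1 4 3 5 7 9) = (0 10 4)(1 3 5 7 9)(2 11) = [10, 3, 11, 5, 0, 7, 6, 9, 8, 1, 4, 2]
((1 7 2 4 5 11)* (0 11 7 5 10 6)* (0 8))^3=(0 5 4 8 1 2 6 11 7 10)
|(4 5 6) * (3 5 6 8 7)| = 4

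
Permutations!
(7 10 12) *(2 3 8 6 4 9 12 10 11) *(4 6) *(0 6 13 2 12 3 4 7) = (0 6 13 2 4 9 3 8 7 11 12) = [6, 1, 4, 8, 9, 5, 13, 11, 7, 3, 10, 12, 0, 2]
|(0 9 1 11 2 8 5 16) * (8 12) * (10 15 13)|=9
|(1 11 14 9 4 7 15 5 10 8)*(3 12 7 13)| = |(1 11 14 9 4 13 3 12 7 15 5 10 8)| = 13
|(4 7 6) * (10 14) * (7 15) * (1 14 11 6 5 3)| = 10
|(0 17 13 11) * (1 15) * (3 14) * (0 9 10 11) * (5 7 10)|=|(0 17 13)(1 15)(3 14)(5 7 10 11 9)|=30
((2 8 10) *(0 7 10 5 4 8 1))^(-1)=((0 7 10 2 1)(4 8 5))^(-1)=(0 1 2 10 7)(4 5 8)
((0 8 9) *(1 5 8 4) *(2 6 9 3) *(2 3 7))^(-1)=(0 9 6 2 7 8 5 1 4)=((0 4 1 5 8 7 2 6 9))^(-1)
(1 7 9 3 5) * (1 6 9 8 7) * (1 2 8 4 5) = [0, 2, 8, 1, 5, 6, 9, 4, 7, 3] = (1 2 8 7 4 5 6 9 3)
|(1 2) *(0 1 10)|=4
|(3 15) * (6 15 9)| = 4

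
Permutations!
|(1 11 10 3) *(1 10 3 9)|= 5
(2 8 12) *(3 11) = (2 8 12)(3 11) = [0, 1, 8, 11, 4, 5, 6, 7, 12, 9, 10, 3, 2]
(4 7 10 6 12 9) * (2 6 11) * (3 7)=(2 6 12 9 4 3 7 10 11)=[0, 1, 6, 7, 3, 5, 12, 10, 8, 4, 11, 2, 9]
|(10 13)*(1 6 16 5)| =4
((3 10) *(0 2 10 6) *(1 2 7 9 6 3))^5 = ((0 7 9 6)(1 2 10))^5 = (0 7 9 6)(1 10 2)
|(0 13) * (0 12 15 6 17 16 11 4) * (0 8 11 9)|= 24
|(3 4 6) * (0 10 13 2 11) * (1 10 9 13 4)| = |(0 9 13 2 11)(1 10 4 6 3)| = 5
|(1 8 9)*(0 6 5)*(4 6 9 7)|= 8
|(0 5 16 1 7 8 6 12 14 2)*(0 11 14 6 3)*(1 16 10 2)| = |(16)(0 5 10 2 11 14 1 7 8 3)(6 12)| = 10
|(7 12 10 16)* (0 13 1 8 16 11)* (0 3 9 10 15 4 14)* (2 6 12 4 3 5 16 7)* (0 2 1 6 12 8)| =17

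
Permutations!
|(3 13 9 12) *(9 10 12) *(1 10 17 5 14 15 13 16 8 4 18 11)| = |(1 10 12 3 16 8 4 18 11)(5 14 15 13 17)| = 45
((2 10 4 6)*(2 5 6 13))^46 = (2 4)(10 13)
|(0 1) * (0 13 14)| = 4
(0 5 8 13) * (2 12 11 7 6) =(0 5 8 13)(2 12 11 7 6) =[5, 1, 12, 3, 4, 8, 2, 6, 13, 9, 10, 7, 11, 0]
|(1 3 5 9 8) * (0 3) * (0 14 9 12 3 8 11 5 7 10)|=11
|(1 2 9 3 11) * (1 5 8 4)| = |(1 2 9 3 11 5 8 4)| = 8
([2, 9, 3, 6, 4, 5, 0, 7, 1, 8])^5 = [2, 8, 3, 6, 4, 5, 0, 7, 9, 1]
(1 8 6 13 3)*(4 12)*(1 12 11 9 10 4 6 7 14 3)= (1 8 7 14 3 12 6 13)(4 11 9 10)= [0, 8, 2, 12, 11, 5, 13, 14, 7, 10, 4, 9, 6, 1, 3]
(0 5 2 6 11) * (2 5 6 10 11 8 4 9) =[6, 1, 10, 3, 9, 5, 8, 7, 4, 2, 11, 0] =(0 6 8 4 9 2 10 11)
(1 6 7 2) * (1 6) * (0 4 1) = (0 4 1)(2 6 7) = [4, 0, 6, 3, 1, 5, 7, 2]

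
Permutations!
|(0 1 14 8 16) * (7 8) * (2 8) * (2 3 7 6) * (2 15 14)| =30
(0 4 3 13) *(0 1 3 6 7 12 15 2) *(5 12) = (0 4 6 7 5 12 15 2)(1 3 13) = [4, 3, 0, 13, 6, 12, 7, 5, 8, 9, 10, 11, 15, 1, 14, 2]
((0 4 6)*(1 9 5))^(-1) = (0 6 4)(1 5 9)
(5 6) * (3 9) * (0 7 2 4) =[7, 1, 4, 9, 0, 6, 5, 2, 8, 3] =(0 7 2 4)(3 9)(5 6)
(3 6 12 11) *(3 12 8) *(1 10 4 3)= (1 10 4 3 6 8)(11 12)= [0, 10, 2, 6, 3, 5, 8, 7, 1, 9, 4, 12, 11]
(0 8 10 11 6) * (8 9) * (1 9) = (0 1 9 8 10 11 6) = [1, 9, 2, 3, 4, 5, 0, 7, 10, 8, 11, 6]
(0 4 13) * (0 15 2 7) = (0 4 13 15 2 7) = [4, 1, 7, 3, 13, 5, 6, 0, 8, 9, 10, 11, 12, 15, 14, 2]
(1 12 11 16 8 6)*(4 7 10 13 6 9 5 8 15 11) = (1 12 4 7 10 13 6)(5 8 9)(11 16 15) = [0, 12, 2, 3, 7, 8, 1, 10, 9, 5, 13, 16, 4, 6, 14, 11, 15]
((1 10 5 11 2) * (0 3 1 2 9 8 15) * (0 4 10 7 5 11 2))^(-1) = (0 2 5 7 1 3)(4 15 8 9 11 10)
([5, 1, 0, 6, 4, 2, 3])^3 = (3 6)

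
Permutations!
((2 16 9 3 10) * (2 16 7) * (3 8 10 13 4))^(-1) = (2 7)(3 4 13)(8 9 16 10)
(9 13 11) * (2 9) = (2 9 13 11) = [0, 1, 9, 3, 4, 5, 6, 7, 8, 13, 10, 2, 12, 11]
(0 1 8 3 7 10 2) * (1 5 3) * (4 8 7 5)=(0 4 8 1 7 10 2)(3 5)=[4, 7, 0, 5, 8, 3, 6, 10, 1, 9, 2]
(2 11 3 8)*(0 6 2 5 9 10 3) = (0 6 2 11)(3 8 5 9 10) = [6, 1, 11, 8, 4, 9, 2, 7, 5, 10, 3, 0]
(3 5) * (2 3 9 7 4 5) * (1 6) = (1 6)(2 3)(4 5 9 7) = [0, 6, 3, 2, 5, 9, 1, 4, 8, 7]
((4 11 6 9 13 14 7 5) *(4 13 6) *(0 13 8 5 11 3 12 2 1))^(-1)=(0 1 2 12 3 4 11 7 14 13)(5 8)(6 9)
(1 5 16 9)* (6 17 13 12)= (1 5 16 9)(6 17 13 12)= [0, 5, 2, 3, 4, 16, 17, 7, 8, 1, 10, 11, 6, 12, 14, 15, 9, 13]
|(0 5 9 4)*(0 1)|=|(0 5 9 4 1)|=5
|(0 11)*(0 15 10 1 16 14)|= |(0 11 15 10 1 16 14)|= 7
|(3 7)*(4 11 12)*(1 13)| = 6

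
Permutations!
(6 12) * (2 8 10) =[0, 1, 8, 3, 4, 5, 12, 7, 10, 9, 2, 11, 6] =(2 8 10)(6 12)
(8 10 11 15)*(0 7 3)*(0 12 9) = (0 7 3 12 9)(8 10 11 15) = [7, 1, 2, 12, 4, 5, 6, 3, 10, 0, 11, 15, 9, 13, 14, 8]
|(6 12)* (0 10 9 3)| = 4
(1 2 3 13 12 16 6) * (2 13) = (1 13 12 16 6)(2 3) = [0, 13, 3, 2, 4, 5, 1, 7, 8, 9, 10, 11, 16, 12, 14, 15, 6]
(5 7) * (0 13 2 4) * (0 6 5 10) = (0 13 2 4 6 5 7 10) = [13, 1, 4, 3, 6, 7, 5, 10, 8, 9, 0, 11, 12, 2]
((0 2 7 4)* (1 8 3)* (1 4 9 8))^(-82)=(0 7 8 4 2 9 3)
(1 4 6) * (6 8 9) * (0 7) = (0 7)(1 4 8 9 6) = [7, 4, 2, 3, 8, 5, 1, 0, 9, 6]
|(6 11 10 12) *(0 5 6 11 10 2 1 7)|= 9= |(0 5 6 10 12 11 2 1 7)|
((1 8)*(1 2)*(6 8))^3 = (1 2 8 6)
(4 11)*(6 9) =(4 11)(6 9) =[0, 1, 2, 3, 11, 5, 9, 7, 8, 6, 10, 4]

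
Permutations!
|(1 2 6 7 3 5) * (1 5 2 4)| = |(1 4)(2 6 7 3)| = 4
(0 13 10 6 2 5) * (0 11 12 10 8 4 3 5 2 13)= (3 5 11 12 10 6 13 8 4)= [0, 1, 2, 5, 3, 11, 13, 7, 4, 9, 6, 12, 10, 8]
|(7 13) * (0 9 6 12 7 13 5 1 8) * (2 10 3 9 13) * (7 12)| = |(0 13 2 10 3 9 6 7 5 1 8)| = 11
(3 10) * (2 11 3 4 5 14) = (2 11 3 10 4 5 14) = [0, 1, 11, 10, 5, 14, 6, 7, 8, 9, 4, 3, 12, 13, 2]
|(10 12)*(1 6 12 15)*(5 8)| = 10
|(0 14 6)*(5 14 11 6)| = 6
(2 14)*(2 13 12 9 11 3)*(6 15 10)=(2 14 13 12 9 11 3)(6 15 10)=[0, 1, 14, 2, 4, 5, 15, 7, 8, 11, 6, 3, 9, 12, 13, 10]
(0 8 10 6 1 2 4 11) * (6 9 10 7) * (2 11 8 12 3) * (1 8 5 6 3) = (0 12 1 11)(2 4 5 6 8 7 3)(9 10) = [12, 11, 4, 2, 5, 6, 8, 3, 7, 10, 9, 0, 1]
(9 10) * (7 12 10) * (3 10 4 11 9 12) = [0, 1, 2, 10, 11, 5, 6, 3, 8, 7, 12, 9, 4] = (3 10 12 4 11 9 7)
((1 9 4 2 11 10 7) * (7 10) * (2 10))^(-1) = ((1 9 4 10 2 11 7))^(-1) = (1 7 11 2 10 4 9)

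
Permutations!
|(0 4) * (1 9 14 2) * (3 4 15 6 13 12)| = 28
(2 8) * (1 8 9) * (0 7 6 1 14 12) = (0 7 6 1 8 2 9 14 12) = [7, 8, 9, 3, 4, 5, 1, 6, 2, 14, 10, 11, 0, 13, 12]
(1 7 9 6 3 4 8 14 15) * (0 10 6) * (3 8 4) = (0 10 6 8 14 15 1 7 9) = [10, 7, 2, 3, 4, 5, 8, 9, 14, 0, 6, 11, 12, 13, 15, 1]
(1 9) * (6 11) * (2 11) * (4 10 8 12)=[0, 9, 11, 3, 10, 5, 2, 7, 12, 1, 8, 6, 4]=(1 9)(2 11 6)(4 10 8 12)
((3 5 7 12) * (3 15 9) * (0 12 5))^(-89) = (0 12 15 9 3)(5 7)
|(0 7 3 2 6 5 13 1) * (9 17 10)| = 24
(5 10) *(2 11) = (2 11)(5 10) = [0, 1, 11, 3, 4, 10, 6, 7, 8, 9, 5, 2]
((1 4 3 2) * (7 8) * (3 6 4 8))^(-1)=(1 2 3 7 8)(4 6)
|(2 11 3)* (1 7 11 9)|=|(1 7 11 3 2 9)|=6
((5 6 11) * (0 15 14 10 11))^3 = (0 10 6 14 5 15 11)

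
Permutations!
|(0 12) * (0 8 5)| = 4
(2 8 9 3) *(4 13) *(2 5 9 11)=(2 8 11)(3 5 9)(4 13)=[0, 1, 8, 5, 13, 9, 6, 7, 11, 3, 10, 2, 12, 4]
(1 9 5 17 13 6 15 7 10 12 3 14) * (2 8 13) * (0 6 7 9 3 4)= (0 6 15 9 5 17 2 8 13 7 10 12 4)(1 3 14)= [6, 3, 8, 14, 0, 17, 15, 10, 13, 5, 12, 11, 4, 7, 1, 9, 16, 2]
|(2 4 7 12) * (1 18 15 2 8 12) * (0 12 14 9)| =30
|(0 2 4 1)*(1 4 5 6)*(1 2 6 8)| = |(0 6 2 5 8 1)| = 6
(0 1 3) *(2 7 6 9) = [1, 3, 7, 0, 4, 5, 9, 6, 8, 2] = (0 1 3)(2 7 6 9)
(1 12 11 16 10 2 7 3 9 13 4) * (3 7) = (1 12 11 16 10 2 3 9 13 4) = [0, 12, 3, 9, 1, 5, 6, 7, 8, 13, 2, 16, 11, 4, 14, 15, 10]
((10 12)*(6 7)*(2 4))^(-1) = ((2 4)(6 7)(10 12))^(-1) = (2 4)(6 7)(10 12)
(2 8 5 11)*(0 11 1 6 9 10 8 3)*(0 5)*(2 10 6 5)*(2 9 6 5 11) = (0 2 3 9 5 1 11 10 8) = [2, 11, 3, 9, 4, 1, 6, 7, 0, 5, 8, 10]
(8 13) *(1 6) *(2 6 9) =(1 9 2 6)(8 13) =[0, 9, 6, 3, 4, 5, 1, 7, 13, 2, 10, 11, 12, 8]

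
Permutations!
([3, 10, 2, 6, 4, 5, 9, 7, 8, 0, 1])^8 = [0, 1, 2, 3, 4, 5, 6, 7, 8, 9, 10]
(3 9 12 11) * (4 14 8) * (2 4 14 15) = (2 4 15)(3 9 12 11)(8 14) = [0, 1, 4, 9, 15, 5, 6, 7, 14, 12, 10, 3, 11, 13, 8, 2]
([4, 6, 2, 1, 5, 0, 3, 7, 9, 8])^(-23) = [4, 6, 2, 1, 5, 0, 3, 7, 9, 8]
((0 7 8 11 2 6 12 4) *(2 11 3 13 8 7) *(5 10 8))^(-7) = ((0 2 6 12 4)(3 13 5 10 8))^(-7) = (0 12 2 4 6)(3 10 13 8 5)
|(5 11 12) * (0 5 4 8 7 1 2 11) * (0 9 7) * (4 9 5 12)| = 9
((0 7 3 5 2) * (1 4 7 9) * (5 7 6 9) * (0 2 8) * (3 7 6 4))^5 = (0 8 5)(1 3 6 9)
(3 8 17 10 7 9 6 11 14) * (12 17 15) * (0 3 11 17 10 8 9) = (0 3 9 6 17 8 15 12 10 7)(11 14) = [3, 1, 2, 9, 4, 5, 17, 0, 15, 6, 7, 14, 10, 13, 11, 12, 16, 8]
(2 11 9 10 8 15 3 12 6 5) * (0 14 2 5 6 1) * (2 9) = (0 14 9 10 8 15 3 12 1)(2 11) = [14, 0, 11, 12, 4, 5, 6, 7, 15, 10, 8, 2, 1, 13, 9, 3]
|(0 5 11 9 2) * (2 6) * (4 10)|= |(0 5 11 9 6 2)(4 10)|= 6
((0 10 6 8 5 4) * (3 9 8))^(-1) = ((0 10 6 3 9 8 5 4))^(-1) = (0 4 5 8 9 3 6 10)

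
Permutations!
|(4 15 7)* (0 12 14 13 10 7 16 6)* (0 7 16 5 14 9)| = 9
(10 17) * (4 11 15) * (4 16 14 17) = (4 11 15 16 14 17 10) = [0, 1, 2, 3, 11, 5, 6, 7, 8, 9, 4, 15, 12, 13, 17, 16, 14, 10]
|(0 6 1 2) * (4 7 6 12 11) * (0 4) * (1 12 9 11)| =|(0 9 11)(1 2 4 7 6 12)| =6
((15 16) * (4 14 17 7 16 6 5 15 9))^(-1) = ((4 14 17 7 16 9)(5 15 6))^(-1) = (4 9 16 7 17 14)(5 6 15)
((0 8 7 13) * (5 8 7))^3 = (13)(5 8)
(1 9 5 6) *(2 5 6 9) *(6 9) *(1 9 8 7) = (1 2 5 6 9 8 7) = [0, 2, 5, 3, 4, 6, 9, 1, 7, 8]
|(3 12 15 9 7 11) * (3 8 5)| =|(3 12 15 9 7 11 8 5)| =8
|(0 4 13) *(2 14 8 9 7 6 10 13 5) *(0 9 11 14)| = 60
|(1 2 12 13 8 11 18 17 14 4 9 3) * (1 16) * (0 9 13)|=|(0 9 3 16 1 2 12)(4 13 8 11 18 17 14)|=7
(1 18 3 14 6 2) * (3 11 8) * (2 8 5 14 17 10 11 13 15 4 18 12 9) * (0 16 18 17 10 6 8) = (0 16 18 13 15 4 17 6)(1 12 9 2)(3 10 11 5 14 8) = [16, 12, 1, 10, 17, 14, 0, 7, 3, 2, 11, 5, 9, 15, 8, 4, 18, 6, 13]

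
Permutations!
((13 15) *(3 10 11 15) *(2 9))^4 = (3 13 15 11 10)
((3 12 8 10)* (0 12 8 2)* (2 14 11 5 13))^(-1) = ((0 12 14 11 5 13 2)(3 8 10))^(-1) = (0 2 13 5 11 14 12)(3 10 8)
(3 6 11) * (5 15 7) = (3 6 11)(5 15 7) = [0, 1, 2, 6, 4, 15, 11, 5, 8, 9, 10, 3, 12, 13, 14, 7]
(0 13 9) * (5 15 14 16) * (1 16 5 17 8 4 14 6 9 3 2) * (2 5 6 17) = (0 13 3 5 15 17 8 4 14 6 9)(1 16 2) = [13, 16, 1, 5, 14, 15, 9, 7, 4, 0, 10, 11, 12, 3, 6, 17, 2, 8]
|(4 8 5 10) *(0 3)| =4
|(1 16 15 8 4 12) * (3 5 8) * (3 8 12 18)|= |(1 16 15 8 4 18 3 5 12)|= 9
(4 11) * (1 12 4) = (1 12 4 11) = [0, 12, 2, 3, 11, 5, 6, 7, 8, 9, 10, 1, 4]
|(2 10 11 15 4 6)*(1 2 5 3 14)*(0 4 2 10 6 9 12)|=36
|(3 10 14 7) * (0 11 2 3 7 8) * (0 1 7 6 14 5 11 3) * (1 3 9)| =12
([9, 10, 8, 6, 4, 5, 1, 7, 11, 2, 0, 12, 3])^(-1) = (0 10 1 6 3 12 11 8 2 9)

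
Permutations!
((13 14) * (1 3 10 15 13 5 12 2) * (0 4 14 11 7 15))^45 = (7 15 13 11)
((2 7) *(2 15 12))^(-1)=(2 12 15 7)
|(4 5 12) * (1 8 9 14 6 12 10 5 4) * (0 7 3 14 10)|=|(0 7 3 14 6 12 1 8 9 10 5)|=11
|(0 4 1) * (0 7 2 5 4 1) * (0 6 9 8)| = 9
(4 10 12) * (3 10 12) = (3 10)(4 12) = [0, 1, 2, 10, 12, 5, 6, 7, 8, 9, 3, 11, 4]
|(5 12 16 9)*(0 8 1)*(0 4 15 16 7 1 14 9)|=11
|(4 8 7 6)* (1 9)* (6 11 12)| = 6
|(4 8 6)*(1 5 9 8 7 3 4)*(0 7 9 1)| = 14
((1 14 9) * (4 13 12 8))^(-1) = ((1 14 9)(4 13 12 8))^(-1) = (1 9 14)(4 8 12 13)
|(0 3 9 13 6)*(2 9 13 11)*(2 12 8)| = |(0 3 13 6)(2 9 11 12 8)| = 20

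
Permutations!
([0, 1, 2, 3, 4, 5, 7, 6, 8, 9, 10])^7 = (10)(6 7)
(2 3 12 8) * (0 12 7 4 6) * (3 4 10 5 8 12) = (12)(0 3 7 10 5 8 2 4 6) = [3, 1, 4, 7, 6, 8, 0, 10, 2, 9, 5, 11, 12]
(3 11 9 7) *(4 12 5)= (3 11 9 7)(4 12 5)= [0, 1, 2, 11, 12, 4, 6, 3, 8, 7, 10, 9, 5]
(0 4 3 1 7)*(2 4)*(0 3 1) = [2, 7, 4, 0, 1, 5, 6, 3] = (0 2 4 1 7 3)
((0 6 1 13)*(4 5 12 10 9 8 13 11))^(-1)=(0 13 8 9 10 12 5 4 11 1 6)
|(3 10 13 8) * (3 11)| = |(3 10 13 8 11)| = 5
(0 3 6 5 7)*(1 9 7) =[3, 9, 2, 6, 4, 1, 5, 0, 8, 7] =(0 3 6 5 1 9 7)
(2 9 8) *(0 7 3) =(0 7 3)(2 9 8) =[7, 1, 9, 0, 4, 5, 6, 3, 2, 8]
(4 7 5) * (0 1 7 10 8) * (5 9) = (0 1 7 9 5 4 10 8) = [1, 7, 2, 3, 10, 4, 6, 9, 0, 5, 8]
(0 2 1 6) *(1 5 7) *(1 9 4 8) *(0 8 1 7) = [2, 6, 5, 3, 1, 0, 8, 9, 7, 4] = (0 2 5)(1 6 8 7 9 4)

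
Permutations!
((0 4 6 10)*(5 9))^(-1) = ((0 4 6 10)(5 9))^(-1) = (0 10 6 4)(5 9)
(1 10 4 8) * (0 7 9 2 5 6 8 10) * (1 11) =(0 7 9 2 5 6 8 11 1)(4 10) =[7, 0, 5, 3, 10, 6, 8, 9, 11, 2, 4, 1]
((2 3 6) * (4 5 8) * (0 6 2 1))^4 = (0 6 1)(4 5 8)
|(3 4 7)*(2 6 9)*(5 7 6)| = |(2 5 7 3 4 6 9)| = 7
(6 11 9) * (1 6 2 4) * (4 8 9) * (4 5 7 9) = [0, 6, 8, 3, 1, 7, 11, 9, 4, 2, 10, 5] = (1 6 11 5 7 9 2 8 4)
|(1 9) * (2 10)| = |(1 9)(2 10)| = 2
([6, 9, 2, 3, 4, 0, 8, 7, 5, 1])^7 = (0 5 8 6)(1 9)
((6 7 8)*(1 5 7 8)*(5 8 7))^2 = (1 6)(7 8)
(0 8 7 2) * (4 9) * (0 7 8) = (2 7)(4 9) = [0, 1, 7, 3, 9, 5, 6, 2, 8, 4]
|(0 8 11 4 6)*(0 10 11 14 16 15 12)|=|(0 8 14 16 15 12)(4 6 10 11)|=12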